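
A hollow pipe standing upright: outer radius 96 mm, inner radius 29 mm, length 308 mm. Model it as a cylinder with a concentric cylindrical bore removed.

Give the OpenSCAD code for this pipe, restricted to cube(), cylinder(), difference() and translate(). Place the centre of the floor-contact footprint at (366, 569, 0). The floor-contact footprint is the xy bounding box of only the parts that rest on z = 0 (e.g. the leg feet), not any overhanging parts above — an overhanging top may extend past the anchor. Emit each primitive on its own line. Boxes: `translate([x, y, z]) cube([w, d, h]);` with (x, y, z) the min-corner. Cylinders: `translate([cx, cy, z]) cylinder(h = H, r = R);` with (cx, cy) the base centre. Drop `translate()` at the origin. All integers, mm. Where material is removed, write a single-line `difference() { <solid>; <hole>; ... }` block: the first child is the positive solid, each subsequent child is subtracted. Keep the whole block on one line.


difference() { translate([366, 569, 0]) cylinder(h = 308, r = 96); translate([366, 569, 0]) cylinder(h = 308, r = 29); }


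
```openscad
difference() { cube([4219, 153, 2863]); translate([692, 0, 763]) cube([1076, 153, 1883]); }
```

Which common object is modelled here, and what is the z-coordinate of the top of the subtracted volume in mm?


A wall with a window opening. The window head height is 2646 mm.

A wall with a rectangular opening subtracted — a window. Sill at z = 763, opening 1883 mm tall, so the head is at 763 + 1883 = 2646 mm.


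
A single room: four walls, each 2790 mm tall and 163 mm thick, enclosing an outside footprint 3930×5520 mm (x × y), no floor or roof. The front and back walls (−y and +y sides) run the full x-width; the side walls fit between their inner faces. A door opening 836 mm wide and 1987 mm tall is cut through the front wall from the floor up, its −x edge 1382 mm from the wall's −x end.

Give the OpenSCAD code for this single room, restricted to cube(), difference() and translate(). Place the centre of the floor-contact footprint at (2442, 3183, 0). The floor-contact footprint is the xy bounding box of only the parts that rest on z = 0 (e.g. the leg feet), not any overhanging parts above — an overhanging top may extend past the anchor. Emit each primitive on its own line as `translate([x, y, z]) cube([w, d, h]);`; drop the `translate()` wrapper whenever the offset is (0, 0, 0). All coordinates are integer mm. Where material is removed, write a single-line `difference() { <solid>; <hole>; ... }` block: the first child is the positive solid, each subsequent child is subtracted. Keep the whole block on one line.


difference() { translate([477, 423, 0]) cube([3930, 163, 2790]); translate([1859, 423, 0]) cube([836, 163, 1987]); }
translate([477, 5780, 0]) cube([3930, 163, 2790]);
translate([477, 586, 0]) cube([163, 5194, 2790]);
translate([4244, 586, 0]) cube([163, 5194, 2790]);


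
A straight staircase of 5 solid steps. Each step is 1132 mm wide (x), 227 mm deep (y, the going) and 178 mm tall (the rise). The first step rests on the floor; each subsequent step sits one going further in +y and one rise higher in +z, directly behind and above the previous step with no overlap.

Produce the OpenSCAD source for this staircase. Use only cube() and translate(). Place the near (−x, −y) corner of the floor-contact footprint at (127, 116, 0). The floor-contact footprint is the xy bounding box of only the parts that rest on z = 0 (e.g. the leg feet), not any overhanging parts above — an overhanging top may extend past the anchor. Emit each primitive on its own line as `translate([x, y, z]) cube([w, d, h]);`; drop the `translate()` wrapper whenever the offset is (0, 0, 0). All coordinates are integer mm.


translate([127, 116, 0]) cube([1132, 227, 178]);
translate([127, 343, 178]) cube([1132, 227, 178]);
translate([127, 570, 356]) cube([1132, 227, 178]);
translate([127, 797, 534]) cube([1132, 227, 178]);
translate([127, 1024, 712]) cube([1132, 227, 178]);


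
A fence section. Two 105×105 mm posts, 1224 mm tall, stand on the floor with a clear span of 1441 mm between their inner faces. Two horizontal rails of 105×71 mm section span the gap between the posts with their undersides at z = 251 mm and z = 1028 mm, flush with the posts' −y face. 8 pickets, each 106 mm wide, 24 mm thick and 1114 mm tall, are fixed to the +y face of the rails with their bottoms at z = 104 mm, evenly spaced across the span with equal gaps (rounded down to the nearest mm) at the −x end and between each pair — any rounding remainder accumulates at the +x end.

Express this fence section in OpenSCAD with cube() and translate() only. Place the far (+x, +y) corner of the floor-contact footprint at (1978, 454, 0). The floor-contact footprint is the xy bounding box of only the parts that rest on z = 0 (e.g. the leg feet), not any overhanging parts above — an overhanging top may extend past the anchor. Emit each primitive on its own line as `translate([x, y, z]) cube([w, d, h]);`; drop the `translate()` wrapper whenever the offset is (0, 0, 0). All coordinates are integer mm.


translate([327, 349, 0]) cube([105, 105, 1224]);
translate([1873, 349, 0]) cube([105, 105, 1224]);
translate([432, 349, 251]) cube([1441, 105, 71]);
translate([432, 349, 1028]) cube([1441, 105, 71]);
translate([497, 454, 104]) cube([106, 24, 1114]);
translate([668, 454, 104]) cube([106, 24, 1114]);
translate([839, 454, 104]) cube([106, 24, 1114]);
translate([1010, 454, 104]) cube([106, 24, 1114]);
translate([1181, 454, 104]) cube([106, 24, 1114]);
translate([1352, 454, 104]) cube([106, 24, 1114]);
translate([1523, 454, 104]) cube([106, 24, 1114]);
translate([1694, 454, 104]) cube([106, 24, 1114]);


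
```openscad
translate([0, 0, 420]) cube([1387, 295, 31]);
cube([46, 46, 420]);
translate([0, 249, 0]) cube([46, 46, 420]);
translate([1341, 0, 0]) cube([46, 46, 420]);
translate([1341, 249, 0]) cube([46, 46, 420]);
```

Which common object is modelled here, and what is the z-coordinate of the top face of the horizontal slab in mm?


A bench. The seat-top height is 451 mm.

A long slab on four corner posts — a bench. The slab sits at z = 420 with thickness 31, so the top is 420 + 31 = 451 mm.


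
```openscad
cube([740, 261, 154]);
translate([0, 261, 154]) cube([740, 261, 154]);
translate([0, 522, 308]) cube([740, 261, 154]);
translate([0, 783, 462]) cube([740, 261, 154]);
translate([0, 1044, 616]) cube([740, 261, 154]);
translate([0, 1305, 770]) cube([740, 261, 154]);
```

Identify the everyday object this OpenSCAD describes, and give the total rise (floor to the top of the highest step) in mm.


A staircase. The total rise is 924 mm.

6 identical blocks, each offset up and back from the previous — a staircase. Each step is 154 mm tall and there are 6 of them, so the total rise is 6 × 154 = 924 mm.


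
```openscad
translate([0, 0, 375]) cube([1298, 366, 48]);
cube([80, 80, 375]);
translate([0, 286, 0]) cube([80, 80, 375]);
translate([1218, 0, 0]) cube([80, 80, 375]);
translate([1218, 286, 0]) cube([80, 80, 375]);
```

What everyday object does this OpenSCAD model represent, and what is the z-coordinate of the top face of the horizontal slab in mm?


A bench. The seat-top height is 423 mm.

A long slab on four corner posts — a bench. The slab sits at z = 375 with thickness 48, so the top is 375 + 48 = 423 mm.


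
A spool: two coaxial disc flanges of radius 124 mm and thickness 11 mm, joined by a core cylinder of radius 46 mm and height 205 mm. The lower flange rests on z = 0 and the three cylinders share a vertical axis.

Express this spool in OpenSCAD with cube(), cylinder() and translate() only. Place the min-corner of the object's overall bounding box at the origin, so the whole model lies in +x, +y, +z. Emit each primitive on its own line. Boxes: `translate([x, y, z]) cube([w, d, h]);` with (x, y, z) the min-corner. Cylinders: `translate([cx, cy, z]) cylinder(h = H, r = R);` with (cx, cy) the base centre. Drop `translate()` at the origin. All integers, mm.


translate([124, 124, 0]) cylinder(h = 11, r = 124);
translate([124, 124, 11]) cylinder(h = 205, r = 46);
translate([124, 124, 216]) cylinder(h = 11, r = 124);


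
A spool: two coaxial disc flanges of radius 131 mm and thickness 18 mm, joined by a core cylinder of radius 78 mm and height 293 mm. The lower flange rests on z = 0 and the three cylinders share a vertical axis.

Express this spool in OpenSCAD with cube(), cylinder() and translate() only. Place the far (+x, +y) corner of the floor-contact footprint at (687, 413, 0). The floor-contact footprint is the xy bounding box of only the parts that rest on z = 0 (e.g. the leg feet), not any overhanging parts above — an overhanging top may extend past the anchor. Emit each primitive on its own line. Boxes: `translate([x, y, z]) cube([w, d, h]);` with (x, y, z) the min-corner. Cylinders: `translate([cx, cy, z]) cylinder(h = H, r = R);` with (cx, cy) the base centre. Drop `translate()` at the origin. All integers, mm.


translate([556, 282, 0]) cylinder(h = 18, r = 131);
translate([556, 282, 18]) cylinder(h = 293, r = 78);
translate([556, 282, 311]) cylinder(h = 18, r = 131);


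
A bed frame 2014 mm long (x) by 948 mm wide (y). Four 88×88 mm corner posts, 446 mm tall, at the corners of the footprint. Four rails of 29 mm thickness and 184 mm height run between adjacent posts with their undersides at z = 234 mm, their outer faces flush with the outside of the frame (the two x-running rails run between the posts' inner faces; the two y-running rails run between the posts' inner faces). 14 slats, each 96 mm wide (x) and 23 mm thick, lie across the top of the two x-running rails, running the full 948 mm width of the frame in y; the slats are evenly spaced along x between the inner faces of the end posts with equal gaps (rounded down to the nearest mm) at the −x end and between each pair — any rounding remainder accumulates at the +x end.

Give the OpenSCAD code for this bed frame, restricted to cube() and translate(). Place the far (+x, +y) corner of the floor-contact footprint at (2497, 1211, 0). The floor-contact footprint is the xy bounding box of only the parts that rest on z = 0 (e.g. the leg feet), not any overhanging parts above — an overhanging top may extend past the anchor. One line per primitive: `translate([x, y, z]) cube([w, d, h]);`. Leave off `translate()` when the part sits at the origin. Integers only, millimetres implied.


translate([483, 263, 0]) cube([88, 88, 446]);
translate([483, 1123, 0]) cube([88, 88, 446]);
translate([2409, 263, 0]) cube([88, 88, 446]);
translate([2409, 1123, 0]) cube([88, 88, 446]);
translate([571, 263, 234]) cube([1838, 29, 184]);
translate([571, 1182, 234]) cube([1838, 29, 184]);
translate([483, 351, 234]) cube([29, 772, 184]);
translate([2468, 351, 234]) cube([29, 772, 184]);
translate([603, 263, 418]) cube([96, 948, 23]);
translate([731, 263, 418]) cube([96, 948, 23]);
translate([859, 263, 418]) cube([96, 948, 23]);
translate([987, 263, 418]) cube([96, 948, 23]);
translate([1115, 263, 418]) cube([96, 948, 23]);
translate([1243, 263, 418]) cube([96, 948, 23]);
translate([1371, 263, 418]) cube([96, 948, 23]);
translate([1499, 263, 418]) cube([96, 948, 23]);
translate([1627, 263, 418]) cube([96, 948, 23]);
translate([1755, 263, 418]) cube([96, 948, 23]);
translate([1883, 263, 418]) cube([96, 948, 23]);
translate([2011, 263, 418]) cube([96, 948, 23]);
translate([2139, 263, 418]) cube([96, 948, 23]);
translate([2267, 263, 418]) cube([96, 948, 23]);


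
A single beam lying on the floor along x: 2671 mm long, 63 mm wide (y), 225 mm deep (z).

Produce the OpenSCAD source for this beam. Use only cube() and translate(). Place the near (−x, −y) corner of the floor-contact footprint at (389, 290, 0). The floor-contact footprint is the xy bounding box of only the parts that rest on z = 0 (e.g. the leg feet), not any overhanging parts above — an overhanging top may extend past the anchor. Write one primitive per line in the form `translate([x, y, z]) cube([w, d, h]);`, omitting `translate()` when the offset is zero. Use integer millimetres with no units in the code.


translate([389, 290, 0]) cube([2671, 63, 225]);


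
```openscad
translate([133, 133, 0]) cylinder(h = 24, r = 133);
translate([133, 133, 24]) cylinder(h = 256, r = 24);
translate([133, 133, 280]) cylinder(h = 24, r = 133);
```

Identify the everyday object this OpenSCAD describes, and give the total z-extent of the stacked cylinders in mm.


A spool. The overall height is 304 mm.

Three coaxial cylinders, large–small–large — a spool. Two 24 mm flanges and a 256 mm core give 24 + 256 + 24 = 304 mm.


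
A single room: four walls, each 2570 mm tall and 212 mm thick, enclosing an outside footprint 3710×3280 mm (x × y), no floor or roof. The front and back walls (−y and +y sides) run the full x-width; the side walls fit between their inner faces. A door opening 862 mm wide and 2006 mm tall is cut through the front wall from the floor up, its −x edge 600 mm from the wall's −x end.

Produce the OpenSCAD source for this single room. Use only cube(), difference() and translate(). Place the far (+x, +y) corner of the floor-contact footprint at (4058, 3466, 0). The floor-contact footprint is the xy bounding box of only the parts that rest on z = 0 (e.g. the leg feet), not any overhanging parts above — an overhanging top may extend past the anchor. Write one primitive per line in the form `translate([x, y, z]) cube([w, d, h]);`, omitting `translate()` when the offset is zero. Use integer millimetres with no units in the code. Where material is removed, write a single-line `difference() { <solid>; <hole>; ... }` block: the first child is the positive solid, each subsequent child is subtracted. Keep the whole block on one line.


difference() { translate([348, 186, 0]) cube([3710, 212, 2570]); translate([948, 186, 0]) cube([862, 212, 2006]); }
translate([348, 3254, 0]) cube([3710, 212, 2570]);
translate([348, 398, 0]) cube([212, 2856, 2570]);
translate([3846, 398, 0]) cube([212, 2856, 2570]);


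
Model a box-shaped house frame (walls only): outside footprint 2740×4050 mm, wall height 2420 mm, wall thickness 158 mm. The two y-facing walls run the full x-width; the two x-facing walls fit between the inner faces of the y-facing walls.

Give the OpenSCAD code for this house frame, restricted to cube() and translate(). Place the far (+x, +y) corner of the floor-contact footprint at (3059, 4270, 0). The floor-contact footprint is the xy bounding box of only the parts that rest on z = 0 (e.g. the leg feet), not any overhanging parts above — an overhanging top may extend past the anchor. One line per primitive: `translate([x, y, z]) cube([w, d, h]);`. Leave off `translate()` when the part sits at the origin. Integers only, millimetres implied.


translate([319, 220, 0]) cube([2740, 158, 2420]);
translate([319, 4112, 0]) cube([2740, 158, 2420]);
translate([319, 378, 0]) cube([158, 3734, 2420]);
translate([2901, 378, 0]) cube([158, 3734, 2420]);


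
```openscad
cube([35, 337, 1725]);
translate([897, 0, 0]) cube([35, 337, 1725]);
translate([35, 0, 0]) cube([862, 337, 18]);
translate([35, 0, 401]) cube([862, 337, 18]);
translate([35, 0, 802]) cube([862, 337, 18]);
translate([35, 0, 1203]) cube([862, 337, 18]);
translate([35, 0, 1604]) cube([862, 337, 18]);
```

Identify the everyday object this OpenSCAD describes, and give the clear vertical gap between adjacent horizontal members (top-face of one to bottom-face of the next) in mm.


A bookshelf. The clear shelf gap is 383 mm.

Two tall side panels with 5 horizontal boards between them — a bookshelf. The first two shelf undersides are at z = 0 and z = 401; with shelf thickness 18, the clear gap is 401 − 0 − 18 = 383 mm.


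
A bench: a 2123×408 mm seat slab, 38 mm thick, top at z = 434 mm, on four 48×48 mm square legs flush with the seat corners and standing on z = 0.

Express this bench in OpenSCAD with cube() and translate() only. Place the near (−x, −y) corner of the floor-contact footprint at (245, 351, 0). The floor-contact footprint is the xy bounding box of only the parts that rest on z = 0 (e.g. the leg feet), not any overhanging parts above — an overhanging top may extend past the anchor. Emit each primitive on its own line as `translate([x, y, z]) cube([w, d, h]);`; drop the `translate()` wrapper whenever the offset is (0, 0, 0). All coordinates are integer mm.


translate([245, 351, 396]) cube([2123, 408, 38]);
translate([245, 351, 0]) cube([48, 48, 396]);
translate([245, 711, 0]) cube([48, 48, 396]);
translate([2320, 351, 0]) cube([48, 48, 396]);
translate([2320, 711, 0]) cube([48, 48, 396]);


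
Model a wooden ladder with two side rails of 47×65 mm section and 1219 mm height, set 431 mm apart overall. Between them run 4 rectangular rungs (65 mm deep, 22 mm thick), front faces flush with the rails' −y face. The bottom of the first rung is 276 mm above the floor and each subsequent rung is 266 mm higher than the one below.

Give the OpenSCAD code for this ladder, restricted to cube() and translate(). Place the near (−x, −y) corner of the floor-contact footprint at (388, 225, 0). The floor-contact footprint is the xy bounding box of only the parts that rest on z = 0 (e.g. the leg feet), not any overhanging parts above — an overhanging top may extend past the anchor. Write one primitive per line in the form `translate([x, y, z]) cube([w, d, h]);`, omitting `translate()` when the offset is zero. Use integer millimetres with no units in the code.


translate([388, 225, 0]) cube([47, 65, 1219]);
translate([772, 225, 0]) cube([47, 65, 1219]);
translate([435, 225, 276]) cube([337, 65, 22]);
translate([435, 225, 542]) cube([337, 65, 22]);
translate([435, 225, 808]) cube([337, 65, 22]);
translate([435, 225, 1074]) cube([337, 65, 22]);


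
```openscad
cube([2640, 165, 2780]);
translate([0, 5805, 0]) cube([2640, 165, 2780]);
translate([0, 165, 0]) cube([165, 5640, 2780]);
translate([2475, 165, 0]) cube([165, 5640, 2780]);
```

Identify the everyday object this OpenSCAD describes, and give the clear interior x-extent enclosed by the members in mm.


A house (or room) frame. The interior width is 2310 mm.

Four 2780 mm walls enclosing a rectangle with no floor or roof — a room or house frame. Outside width is 2640 mm and wall thickness is 165 mm, so the interior width is 2640 − 2 × 165 = 2310 mm.


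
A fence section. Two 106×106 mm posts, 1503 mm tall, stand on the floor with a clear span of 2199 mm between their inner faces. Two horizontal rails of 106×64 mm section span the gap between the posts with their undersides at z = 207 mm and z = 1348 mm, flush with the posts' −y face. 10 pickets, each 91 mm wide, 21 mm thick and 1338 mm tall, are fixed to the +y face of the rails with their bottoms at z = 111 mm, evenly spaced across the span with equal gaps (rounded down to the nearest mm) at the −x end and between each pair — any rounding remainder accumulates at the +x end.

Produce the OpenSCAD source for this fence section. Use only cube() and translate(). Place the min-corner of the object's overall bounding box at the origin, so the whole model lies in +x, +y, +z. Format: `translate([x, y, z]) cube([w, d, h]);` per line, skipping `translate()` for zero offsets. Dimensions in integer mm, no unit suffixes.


cube([106, 106, 1503]);
translate([2305, 0, 0]) cube([106, 106, 1503]);
translate([106, 0, 207]) cube([2199, 106, 64]);
translate([106, 0, 1348]) cube([2199, 106, 64]);
translate([223, 106, 111]) cube([91, 21, 1338]);
translate([431, 106, 111]) cube([91, 21, 1338]);
translate([639, 106, 111]) cube([91, 21, 1338]);
translate([847, 106, 111]) cube([91, 21, 1338]);
translate([1055, 106, 111]) cube([91, 21, 1338]);
translate([1263, 106, 111]) cube([91, 21, 1338]);
translate([1471, 106, 111]) cube([91, 21, 1338]);
translate([1679, 106, 111]) cube([91, 21, 1338]);
translate([1887, 106, 111]) cube([91, 21, 1338]);
translate([2095, 106, 111]) cube([91, 21, 1338]);


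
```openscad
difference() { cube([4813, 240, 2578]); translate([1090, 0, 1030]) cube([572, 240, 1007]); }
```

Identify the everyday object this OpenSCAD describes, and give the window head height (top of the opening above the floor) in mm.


A wall with a window opening. The window head height is 2037 mm.

A wall with a rectangular opening subtracted — a window. Sill at z = 1030, opening 1007 mm tall, so the head is at 1030 + 1007 = 2037 mm.


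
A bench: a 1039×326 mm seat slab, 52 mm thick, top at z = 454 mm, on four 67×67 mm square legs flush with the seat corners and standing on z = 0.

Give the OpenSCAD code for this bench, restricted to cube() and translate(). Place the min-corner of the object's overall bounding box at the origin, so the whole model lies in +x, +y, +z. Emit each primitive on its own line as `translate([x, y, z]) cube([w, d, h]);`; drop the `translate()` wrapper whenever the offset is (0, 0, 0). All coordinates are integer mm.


translate([0, 0, 402]) cube([1039, 326, 52]);
cube([67, 67, 402]);
translate([0, 259, 0]) cube([67, 67, 402]);
translate([972, 0, 0]) cube([67, 67, 402]);
translate([972, 259, 0]) cube([67, 67, 402]);


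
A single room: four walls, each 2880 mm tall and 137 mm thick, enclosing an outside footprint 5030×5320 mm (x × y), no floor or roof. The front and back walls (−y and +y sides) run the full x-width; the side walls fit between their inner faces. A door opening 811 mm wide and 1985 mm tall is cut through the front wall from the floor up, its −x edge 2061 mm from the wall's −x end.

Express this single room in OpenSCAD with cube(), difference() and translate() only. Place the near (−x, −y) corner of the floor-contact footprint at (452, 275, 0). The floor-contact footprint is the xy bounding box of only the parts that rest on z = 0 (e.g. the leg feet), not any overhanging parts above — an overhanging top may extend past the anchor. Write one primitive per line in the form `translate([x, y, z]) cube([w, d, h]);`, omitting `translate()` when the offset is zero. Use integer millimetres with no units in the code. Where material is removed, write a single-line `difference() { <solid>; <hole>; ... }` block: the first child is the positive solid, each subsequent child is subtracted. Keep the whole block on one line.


difference() { translate([452, 275, 0]) cube([5030, 137, 2880]); translate([2513, 275, 0]) cube([811, 137, 1985]); }
translate([452, 5458, 0]) cube([5030, 137, 2880]);
translate([452, 412, 0]) cube([137, 5046, 2880]);
translate([5345, 412, 0]) cube([137, 5046, 2880]);


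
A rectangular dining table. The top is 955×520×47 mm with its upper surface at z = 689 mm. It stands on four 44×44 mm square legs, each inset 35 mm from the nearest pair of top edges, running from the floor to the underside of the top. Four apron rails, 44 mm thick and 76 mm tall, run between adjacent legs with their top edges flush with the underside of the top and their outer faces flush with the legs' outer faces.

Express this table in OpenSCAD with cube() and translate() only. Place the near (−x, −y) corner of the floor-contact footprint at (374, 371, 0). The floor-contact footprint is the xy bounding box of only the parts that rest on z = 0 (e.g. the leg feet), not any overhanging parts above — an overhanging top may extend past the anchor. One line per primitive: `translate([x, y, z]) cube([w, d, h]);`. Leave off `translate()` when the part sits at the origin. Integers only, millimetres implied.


// leg_h = 689 - 47 = 642
// apron z = 642 - 76 = 566
translate([339, 336, 642]) cube([955, 520, 47]);
translate([374, 371, 0]) cube([44, 44, 642]);
translate([1215, 371, 0]) cube([44, 44, 642]);
translate([374, 777, 0]) cube([44, 44, 642]);
translate([1215, 777, 0]) cube([44, 44, 642]);
translate([418, 371, 566]) cube([797, 44, 76]);
translate([418, 777, 566]) cube([797, 44, 76]);
translate([374, 415, 566]) cube([44, 362, 76]);
translate([1215, 415, 566]) cube([44, 362, 76]);


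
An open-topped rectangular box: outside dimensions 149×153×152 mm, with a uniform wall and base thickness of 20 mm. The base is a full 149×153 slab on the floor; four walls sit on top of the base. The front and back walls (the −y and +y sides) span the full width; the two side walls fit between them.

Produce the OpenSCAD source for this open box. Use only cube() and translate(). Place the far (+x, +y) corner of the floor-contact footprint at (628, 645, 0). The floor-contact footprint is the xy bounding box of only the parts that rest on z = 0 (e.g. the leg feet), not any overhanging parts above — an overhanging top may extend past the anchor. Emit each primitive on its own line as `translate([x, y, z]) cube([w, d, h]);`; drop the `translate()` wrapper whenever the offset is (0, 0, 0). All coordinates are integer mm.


translate([479, 492, 0]) cube([149, 153, 20]);
translate([479, 492, 20]) cube([149, 20, 132]);
translate([479, 625, 20]) cube([149, 20, 132]);
translate([479, 512, 20]) cube([20, 113, 132]);
translate([608, 512, 20]) cube([20, 113, 132]);


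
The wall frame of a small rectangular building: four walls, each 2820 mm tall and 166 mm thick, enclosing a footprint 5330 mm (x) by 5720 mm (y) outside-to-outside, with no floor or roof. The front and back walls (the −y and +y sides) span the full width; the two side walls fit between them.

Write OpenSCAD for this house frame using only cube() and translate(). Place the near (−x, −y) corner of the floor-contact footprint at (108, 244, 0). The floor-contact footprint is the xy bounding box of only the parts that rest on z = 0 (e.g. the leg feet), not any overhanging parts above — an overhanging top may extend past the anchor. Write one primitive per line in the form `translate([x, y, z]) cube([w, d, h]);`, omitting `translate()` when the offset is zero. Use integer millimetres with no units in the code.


translate([108, 244, 0]) cube([5330, 166, 2820]);
translate([108, 5798, 0]) cube([5330, 166, 2820]);
translate([108, 410, 0]) cube([166, 5388, 2820]);
translate([5272, 410, 0]) cube([166, 5388, 2820]);


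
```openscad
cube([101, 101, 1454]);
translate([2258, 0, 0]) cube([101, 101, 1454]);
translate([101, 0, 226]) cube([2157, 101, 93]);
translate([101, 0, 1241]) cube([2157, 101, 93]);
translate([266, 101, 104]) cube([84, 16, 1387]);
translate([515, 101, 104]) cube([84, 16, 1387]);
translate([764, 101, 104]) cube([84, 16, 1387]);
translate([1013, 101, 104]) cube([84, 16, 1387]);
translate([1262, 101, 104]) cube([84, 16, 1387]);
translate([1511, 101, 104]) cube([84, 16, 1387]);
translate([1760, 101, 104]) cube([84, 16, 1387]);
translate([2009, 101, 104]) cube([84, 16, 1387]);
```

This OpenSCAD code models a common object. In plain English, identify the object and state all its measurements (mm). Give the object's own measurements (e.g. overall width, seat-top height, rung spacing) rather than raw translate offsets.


A fence section. Two 101×101 mm posts, 1454 mm tall, stand on the floor with a clear span of 2157 mm between their inner faces. Two horizontal rails of 101×93 mm section span the gap between the posts with their undersides at z = 226 mm and z = 1241 mm, flush with the posts' −y face. 8 pickets, each 84 mm wide, 16 mm thick and 1387 mm tall, are fixed to the +y face of the rails with their bottoms at z = 104 mm, spaced across the span with a 165 mm gap after the −x post and between neighbouring pickets and before the +x post.


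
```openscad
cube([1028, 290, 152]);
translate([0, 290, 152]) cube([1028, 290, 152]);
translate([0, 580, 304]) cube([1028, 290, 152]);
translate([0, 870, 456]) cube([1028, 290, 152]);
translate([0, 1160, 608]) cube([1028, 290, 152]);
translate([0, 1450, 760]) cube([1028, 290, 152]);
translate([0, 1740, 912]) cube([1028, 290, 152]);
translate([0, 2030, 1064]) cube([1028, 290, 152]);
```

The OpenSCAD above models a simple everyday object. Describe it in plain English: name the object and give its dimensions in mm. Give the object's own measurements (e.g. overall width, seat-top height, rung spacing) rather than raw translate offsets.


A straight staircase of 8 solid steps. Each step is 1028 mm wide (x), 290 mm deep (y, the going) and 152 mm tall (the rise). The first step rests on the floor; each subsequent step sits one going further in +y and one rise higher in +z, directly behind and above the previous step with no overlap.


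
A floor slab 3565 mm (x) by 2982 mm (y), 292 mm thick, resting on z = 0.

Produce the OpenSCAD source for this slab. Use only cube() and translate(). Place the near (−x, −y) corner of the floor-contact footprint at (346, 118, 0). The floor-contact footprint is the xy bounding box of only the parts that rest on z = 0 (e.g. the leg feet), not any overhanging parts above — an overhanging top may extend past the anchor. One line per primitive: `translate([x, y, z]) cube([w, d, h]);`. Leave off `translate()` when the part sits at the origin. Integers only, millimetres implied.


translate([346, 118, 0]) cube([3565, 2982, 292]);


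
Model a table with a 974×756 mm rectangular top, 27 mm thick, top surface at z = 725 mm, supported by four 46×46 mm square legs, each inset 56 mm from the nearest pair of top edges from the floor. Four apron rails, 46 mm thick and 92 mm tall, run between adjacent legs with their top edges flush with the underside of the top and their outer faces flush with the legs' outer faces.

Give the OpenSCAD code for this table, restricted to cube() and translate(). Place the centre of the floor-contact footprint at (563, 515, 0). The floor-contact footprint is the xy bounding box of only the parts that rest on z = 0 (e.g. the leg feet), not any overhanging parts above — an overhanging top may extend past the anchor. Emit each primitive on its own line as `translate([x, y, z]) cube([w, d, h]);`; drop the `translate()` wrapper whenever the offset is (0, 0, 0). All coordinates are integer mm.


translate([76, 137, 698]) cube([974, 756, 27]);
translate([132, 193, 0]) cube([46, 46, 698]);
translate([948, 193, 0]) cube([46, 46, 698]);
translate([132, 791, 0]) cube([46, 46, 698]);
translate([948, 791, 0]) cube([46, 46, 698]);
translate([178, 193, 606]) cube([770, 46, 92]);
translate([178, 791, 606]) cube([770, 46, 92]);
translate([132, 239, 606]) cube([46, 552, 92]);
translate([948, 239, 606]) cube([46, 552, 92]);


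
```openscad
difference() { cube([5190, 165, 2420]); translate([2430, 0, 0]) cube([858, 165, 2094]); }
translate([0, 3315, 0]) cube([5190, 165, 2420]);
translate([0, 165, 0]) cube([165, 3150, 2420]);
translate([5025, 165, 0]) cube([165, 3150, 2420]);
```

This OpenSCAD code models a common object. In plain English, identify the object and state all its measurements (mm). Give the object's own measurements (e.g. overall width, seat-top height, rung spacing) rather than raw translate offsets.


A single room: four walls, each 2420 mm tall and 165 mm thick, enclosing an outside footprint 5190×3480 mm (x × y), no floor or roof. The front and back walls (−y and +y sides) run the full x-width; the side walls fit between their inner faces. A door opening 858 mm wide and 2094 mm tall is cut through the front wall from the floor up, its −x edge 2430 mm from the wall's −x end.


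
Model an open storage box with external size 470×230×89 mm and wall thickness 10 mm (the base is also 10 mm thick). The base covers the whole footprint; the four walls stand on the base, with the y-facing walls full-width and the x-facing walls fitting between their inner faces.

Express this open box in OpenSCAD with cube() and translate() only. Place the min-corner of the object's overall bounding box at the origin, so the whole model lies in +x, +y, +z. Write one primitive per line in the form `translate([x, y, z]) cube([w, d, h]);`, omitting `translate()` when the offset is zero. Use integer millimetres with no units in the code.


cube([470, 230, 10]);
translate([0, 0, 10]) cube([470, 10, 79]);
translate([0, 220, 10]) cube([470, 10, 79]);
translate([0, 10, 10]) cube([10, 210, 79]);
translate([460, 10, 10]) cube([10, 210, 79]);


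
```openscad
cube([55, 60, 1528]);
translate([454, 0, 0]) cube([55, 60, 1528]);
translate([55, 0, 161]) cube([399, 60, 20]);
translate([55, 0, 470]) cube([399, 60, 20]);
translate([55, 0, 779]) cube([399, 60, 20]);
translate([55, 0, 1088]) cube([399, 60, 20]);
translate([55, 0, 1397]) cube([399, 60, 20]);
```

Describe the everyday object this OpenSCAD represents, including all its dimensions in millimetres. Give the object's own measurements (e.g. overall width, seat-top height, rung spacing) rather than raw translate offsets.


A straight ladder. Two 55×60 mm vertical rails, 1528 mm tall, stand 509 mm apart (outside-to-outside) with their front faces coplanar on the −y side. 5 rungs, each 60 mm deep and 20 mm tall, span between the inner faces of the rails, front faces flush with the rails. The lowest rung's underside is at z = 161 mm and rungs are spaced 309 mm apart (underside to underside).


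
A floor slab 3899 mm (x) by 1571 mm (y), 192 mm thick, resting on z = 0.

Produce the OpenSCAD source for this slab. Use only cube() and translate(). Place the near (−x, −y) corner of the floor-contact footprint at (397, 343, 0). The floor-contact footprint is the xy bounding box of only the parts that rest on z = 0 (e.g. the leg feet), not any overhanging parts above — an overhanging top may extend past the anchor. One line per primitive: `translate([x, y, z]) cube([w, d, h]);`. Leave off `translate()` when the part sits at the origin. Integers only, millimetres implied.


translate([397, 343, 0]) cube([3899, 1571, 192]);


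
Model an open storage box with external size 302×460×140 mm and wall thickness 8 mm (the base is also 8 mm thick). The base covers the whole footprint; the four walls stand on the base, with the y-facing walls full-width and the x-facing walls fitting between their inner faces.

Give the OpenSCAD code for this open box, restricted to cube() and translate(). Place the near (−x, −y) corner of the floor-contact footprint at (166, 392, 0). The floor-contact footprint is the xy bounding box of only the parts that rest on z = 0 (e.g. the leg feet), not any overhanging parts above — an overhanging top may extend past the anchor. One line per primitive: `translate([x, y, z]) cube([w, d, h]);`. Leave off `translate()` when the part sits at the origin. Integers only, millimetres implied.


translate([166, 392, 0]) cube([302, 460, 8]);
translate([166, 392, 8]) cube([302, 8, 132]);
translate([166, 844, 8]) cube([302, 8, 132]);
translate([166, 400, 8]) cube([8, 444, 132]);
translate([460, 400, 8]) cube([8, 444, 132]);


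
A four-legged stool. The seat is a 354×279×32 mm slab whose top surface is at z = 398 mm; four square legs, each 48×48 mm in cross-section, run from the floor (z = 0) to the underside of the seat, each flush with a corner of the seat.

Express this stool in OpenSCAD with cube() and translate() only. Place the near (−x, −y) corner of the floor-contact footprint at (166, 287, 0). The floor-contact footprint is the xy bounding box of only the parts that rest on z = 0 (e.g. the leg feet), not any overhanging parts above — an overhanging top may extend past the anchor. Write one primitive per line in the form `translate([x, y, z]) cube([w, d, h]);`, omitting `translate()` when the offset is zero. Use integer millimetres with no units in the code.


// leg_h = 398 - 32 = 366
translate([166, 287, 366]) cube([354, 279, 32]);
translate([166, 287, 0]) cube([48, 48, 366]);
translate([472, 287, 0]) cube([48, 48, 366]);
translate([166, 518, 0]) cube([48, 48, 366]);
translate([472, 518, 0]) cube([48, 48, 366]);


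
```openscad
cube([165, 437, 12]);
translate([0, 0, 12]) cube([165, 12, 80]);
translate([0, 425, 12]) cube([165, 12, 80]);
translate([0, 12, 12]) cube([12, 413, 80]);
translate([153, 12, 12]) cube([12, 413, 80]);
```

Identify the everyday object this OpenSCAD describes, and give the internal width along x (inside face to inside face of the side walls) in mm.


An open box. The internal width is 141 mm.

A 165×437 base slab with four walls standing on it — an open box. The base is 165 mm wide and the walls are 12 mm thick, so the internal width is 165 − 2 × 12 = 141 mm.


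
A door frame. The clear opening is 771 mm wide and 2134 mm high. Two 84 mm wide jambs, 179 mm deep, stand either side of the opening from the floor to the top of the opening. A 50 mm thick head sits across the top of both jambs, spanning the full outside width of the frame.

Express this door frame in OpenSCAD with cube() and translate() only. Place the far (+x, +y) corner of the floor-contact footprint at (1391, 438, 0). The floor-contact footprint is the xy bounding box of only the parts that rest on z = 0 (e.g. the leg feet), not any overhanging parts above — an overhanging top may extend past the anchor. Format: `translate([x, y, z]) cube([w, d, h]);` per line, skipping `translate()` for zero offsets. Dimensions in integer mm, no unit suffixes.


translate([452, 259, 0]) cube([84, 179, 2134]);
translate([1307, 259, 0]) cube([84, 179, 2134]);
translate([452, 259, 2134]) cube([939, 179, 50]);


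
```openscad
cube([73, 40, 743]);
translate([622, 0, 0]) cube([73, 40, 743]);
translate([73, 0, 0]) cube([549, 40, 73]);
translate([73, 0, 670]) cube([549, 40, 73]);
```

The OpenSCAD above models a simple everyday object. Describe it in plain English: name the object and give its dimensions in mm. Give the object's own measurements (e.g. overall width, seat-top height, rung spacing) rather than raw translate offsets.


A rectangular picture frame lying in the x–z plane (depth along y). The opening is 549 mm wide (x) by 597 mm tall (z), surrounded by a border 73 mm wide on all four sides. The frame is 40 mm deep and is made of two full-height vertical stiles with two horizontal rails fitted between them.


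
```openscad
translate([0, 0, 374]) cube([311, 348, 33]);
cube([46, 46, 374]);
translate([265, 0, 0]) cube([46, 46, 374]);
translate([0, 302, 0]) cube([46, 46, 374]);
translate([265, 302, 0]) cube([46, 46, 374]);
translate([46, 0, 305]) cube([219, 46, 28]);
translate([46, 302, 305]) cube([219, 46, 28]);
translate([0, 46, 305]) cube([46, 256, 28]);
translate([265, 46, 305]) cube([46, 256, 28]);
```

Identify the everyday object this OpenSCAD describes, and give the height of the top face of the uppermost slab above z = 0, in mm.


A stool. The seat height is 407 mm.

A 311×348×33 slab at z = 374 on four corner posts — a stool. The seat top is 374 + 33 = 407 mm.


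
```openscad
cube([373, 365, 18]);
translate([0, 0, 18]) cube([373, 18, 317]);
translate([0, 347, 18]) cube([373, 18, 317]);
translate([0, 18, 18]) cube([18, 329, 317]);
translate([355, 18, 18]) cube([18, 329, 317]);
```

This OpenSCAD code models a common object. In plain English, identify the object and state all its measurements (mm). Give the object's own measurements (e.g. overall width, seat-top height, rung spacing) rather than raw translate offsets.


An open-topped rectangular box: outside dimensions 373×365×335 mm, with a uniform wall and base thickness of 18 mm. The base is a full 373×365 slab on the floor; four walls sit on top of the base. The front and back walls (the −y and +y sides) span the full width; the two side walls fit between them.


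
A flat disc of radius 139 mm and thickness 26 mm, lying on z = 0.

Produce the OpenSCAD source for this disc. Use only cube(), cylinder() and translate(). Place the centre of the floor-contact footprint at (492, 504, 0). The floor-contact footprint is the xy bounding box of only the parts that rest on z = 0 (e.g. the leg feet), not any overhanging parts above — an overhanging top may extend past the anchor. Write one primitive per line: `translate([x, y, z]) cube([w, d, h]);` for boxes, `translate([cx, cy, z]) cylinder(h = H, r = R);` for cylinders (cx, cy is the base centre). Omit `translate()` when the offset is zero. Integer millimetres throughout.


translate([492, 504, 0]) cylinder(h = 26, r = 139);


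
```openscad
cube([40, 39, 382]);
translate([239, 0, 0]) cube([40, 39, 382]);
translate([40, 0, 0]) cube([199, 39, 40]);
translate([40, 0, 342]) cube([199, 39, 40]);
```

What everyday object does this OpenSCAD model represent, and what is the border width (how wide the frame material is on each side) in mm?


A picture frame. The border width is 40 mm.

Four thin pieces enclosing a rectangular opening — a picture frame. The two full-height stiles are 382 mm tall; the top rail sits at z = 342 and is 40 mm tall, so the border above the opening is 382 − 342 = 40 mm, matching the stile x-width.
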